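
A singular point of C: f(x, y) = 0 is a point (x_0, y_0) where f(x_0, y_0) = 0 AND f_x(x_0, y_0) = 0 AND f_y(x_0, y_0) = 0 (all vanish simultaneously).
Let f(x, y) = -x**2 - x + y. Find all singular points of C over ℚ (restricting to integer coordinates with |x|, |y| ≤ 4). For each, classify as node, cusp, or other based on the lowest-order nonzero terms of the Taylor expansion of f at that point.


No singular points in the scanned grid; C is smooth there.

Compute partial derivatives:
  f_x = -2*x - 1.
  f_y = 1.
f_y = 1 is a nonzero constant, so f_y never vanishes: no point (x, y) can satisfy f = f_x = f_y = 0. In particular no (x, y) ∈ {−4, ..., 4}² is singular; the curve is smooth.


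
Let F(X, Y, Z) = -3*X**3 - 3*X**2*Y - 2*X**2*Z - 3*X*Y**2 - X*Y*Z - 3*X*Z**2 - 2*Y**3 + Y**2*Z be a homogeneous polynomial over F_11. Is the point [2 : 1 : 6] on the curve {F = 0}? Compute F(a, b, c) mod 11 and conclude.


F(2,1,6) ≡ 5 (mod 11); P is NOT on the curve.

Evaluate F(2, 1, 6) term-by-term (mod 11).
  -3*X**3 ↦ -3·8·1·1 = -24
  -3*X**2*Y ↦ -3·4·1·1 = -12
  -2*X**2*Z ↦ -2·4·1·6 = -48
  -3*X*Y**2 ↦ -3·2·1·1 = -6
  -X*Y*Z ↦ -1·2·1·6 = -12
  -3*X*Z**2 ↦ -3·2·1·36 = -216
  -2*Y**3 ↦ -2·1·1·1 = -2
  Y**2*Z ↦ 1·1·1·6 = 6
Sum: F(2, 1, 6) = (-24) + (-12) + (-48) + (-6) + (-12) + (-216) + (-2) + (6) = -314.
Reducing mod 11: -314 ≡ 5 (mod 11).
Since F(a, b, c) ≡ 5 ≠ 0 (mod 11), P does NOT lie on the curve.


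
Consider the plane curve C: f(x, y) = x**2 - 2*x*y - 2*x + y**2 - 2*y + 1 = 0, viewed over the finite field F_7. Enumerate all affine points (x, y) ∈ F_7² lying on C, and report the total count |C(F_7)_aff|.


Affine F_7-points: {(0, 1), (1, 0), (1, 4), (2, 2), (2, 4), (4, 1), (4, 2)}; count = 7.

For each of the 49 pairs (x, y) ∈ F_7², evaluate f(x, y) mod 7. Record the zeros.
  x = 0: [0↦1, 1↦0, 2↦1, 3↦4, 4↦2, 5↦2, 6↦4]  zeros at y ∈ {1}
  x = 1: [0↦0, 1↦4, 2↦3, 3↦4, 4↦0, 5↦5, 6↦5]  zeros at y ∈ {0, 4}
  x = 2: [0↦1, 1↦3, 2↦0, 3↦6, 4↦0, 5↦3, 6↦1]  zeros at y ∈ {2, 4}
  x = 3: [0↦4, 1↦4, 2↦6, 3↦3, 4↦2, 5↦3, 6↦6]  zeros at y ∈ ∅
  x = 4: [0↦2, 1↦0, 2↦0, 3↦2, 4↦6, 5↦5, 6↦6]  zeros at y ∈ {1, 2}
  x = 5: [0↦2, 1↦5, 2↦3, 3↦3, 4↦5, 5↦2, 6↦1]  zeros at y ∈ ∅
  x = 6: [0↦4, 1↦5, 2↦1, 3↦6, 4↦6, 5↦1, 6↦5]  zeros at y ∈ ∅
Collecting zeros: affine points = {(0, 1), (1, 0), (1, 4), (2, 2), (2, 4), (4, 1), (4, 2)}.
Total count |C(F_7)_aff| = 7.


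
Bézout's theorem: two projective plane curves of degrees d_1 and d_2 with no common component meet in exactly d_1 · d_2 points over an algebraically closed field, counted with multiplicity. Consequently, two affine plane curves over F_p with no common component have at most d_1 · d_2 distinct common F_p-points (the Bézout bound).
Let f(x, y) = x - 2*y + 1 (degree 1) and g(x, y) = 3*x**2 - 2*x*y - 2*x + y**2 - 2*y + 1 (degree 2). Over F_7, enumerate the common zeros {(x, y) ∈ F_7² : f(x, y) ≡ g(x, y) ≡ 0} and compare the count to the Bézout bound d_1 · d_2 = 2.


Common zeros: ∅; count = 0; Bézout bound = 2.

deg(f) = 1, deg(g) = 2, so Bézout bound = 2.
Scan x ∈ F_7. For each x, list the y ∈ F_7 with f(x, y) ≡ 0 and those with g(x, y) ≡ 0 (mod 7); the common zeros in that column are the intersection.
  x = 0: f ≡ 0 at y ∈ {4}; g ≡ 0 at y ∈ {1}; common: ∅.
  x = 1: f ≡ 0 at y ∈ {1}; g ≡ 0 at y ∈ {5, 6}; common: ∅.
  x = 2: f ≡ 0 at y ∈ {5}; g ≡ 0 at y ∈ {3}; common: ∅.
  x = 3: f ≡ 0 at y ∈ {2}; g ≡ 0 at y ∈ {3, 5}; common: ∅.
  x = 4: f ≡ 0 at y ∈ {6}; g ≡ 0 at y ∈ ∅; common: ∅.
  x = 5: f ≡ 0 at y ∈ {3}; g ≡ 0 at y ∈ ∅; common: ∅.
  x = 6: f ≡ 0 at y ∈ {0}; g ≡ 0 at y ∈ {1, 6}; common: ∅.
Collecting: common zeros = ∅, so the count is 0.
Comparison with the Bézout bound: 0 ≤ 2 = deg(f)·deg(g), as expected for curves with no common component (the affine F_7-count falls short of the bound because intersections may lie at infinity, over extension fields, or carry multiplicity).


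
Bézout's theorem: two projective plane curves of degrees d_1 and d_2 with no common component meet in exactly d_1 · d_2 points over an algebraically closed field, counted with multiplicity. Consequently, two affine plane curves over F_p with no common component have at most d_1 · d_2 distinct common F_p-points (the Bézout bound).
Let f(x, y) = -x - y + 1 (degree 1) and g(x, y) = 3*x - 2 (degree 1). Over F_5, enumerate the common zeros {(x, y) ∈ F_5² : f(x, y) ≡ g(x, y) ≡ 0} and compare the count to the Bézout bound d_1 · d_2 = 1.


Common zeros: {(4, 2)}; count = 1; Bézout bound = 1.

deg(f) = 1, deg(g) = 1, so Bézout bound = 1.
Scan x ∈ F_5. For each x, list the y ∈ F_5 with f(x, y) ≡ 0 and those with g(x, y) ≡ 0 (mod 5); the common zeros in that column are the intersection.
  x = 0: f ≡ 0 at y ∈ {1}; g ≡ 0 at y ∈ ∅; common: ∅.
  x = 1: f ≡ 0 at y ∈ {0}; g ≡ 0 at y ∈ ∅; common: ∅.
  x = 2: f ≡ 0 at y ∈ {4}; g ≡ 0 at y ∈ ∅; common: ∅.
  x = 3: f ≡ 0 at y ∈ {3}; g ≡ 0 at y ∈ ∅; common: ∅.
  x = 4: f ≡ 0 at y ∈ {2}; g ≡ 0 at y ∈ {0, 1, 2, 3, 4}; common: {2}.
Collecting: common zeros = {(4, 2)}, so the count is 1.
Comparison with the Bézout bound: 1 ≤ 1 = deg(f)·deg(g), as expected for curves with no common component (the bound is attained).


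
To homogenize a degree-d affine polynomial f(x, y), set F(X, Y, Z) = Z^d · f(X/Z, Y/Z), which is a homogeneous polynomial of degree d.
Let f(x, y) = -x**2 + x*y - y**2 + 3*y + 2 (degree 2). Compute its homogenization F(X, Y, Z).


F(X, Y, Z) = -X**2 + X*Y - Y**2 + 3*Y*Z + 2*Z**2

deg(f) = 2.
Substitute x = X/Z, y = Y/Z into f, then multiply by Z^2.
  monomial -1·x^2·y^0 ↦ -1·X^2·Y^0·Z^0.
  monomial 1·x^1·y^1 ↦ 1·X^1·Y^1·Z^0.
  monomial -1·x^0·y^2 ↦ -1·X^0·Y^2·Z^0.
  monomial 3·x^0·y^1 ↦ 3·X^0·Y^1·Z^1.
  monomial 2·x^0·y^0 ↦ 2·X^0·Y^0·Z^2.
Collecting: F(X, Y, Z) = -X**2 + X*Y - Y**2 + 3*Y*Z + 2*Z**2.


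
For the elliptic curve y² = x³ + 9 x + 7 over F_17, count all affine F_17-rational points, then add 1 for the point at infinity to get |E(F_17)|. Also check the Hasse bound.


Affine points = {(1, 0), (2, 4), (2, 13), (8, 8), (8, 9), (9, 1), (9, 16), (10, 3), (10, 14), (11, 3), (11, 14), (13, 3), (13, 14), (14, 2), (14, 15), (15, 7), (15, 10)}; affine count = 17; |E(F_17)| = 18.

Discriminant check: Δ ∝ 4a³ + 27b² = 4·9³ + 27·7² = 4·729 + 27·49 ≡ 6 (mod 17). Nonzero ⇒ E is nonsingular.
For each x ∈ F_17, compute rhs = x³ + 9·x + 7 mod 17, then count y ∈ F_17 with y² ≡ rhs.
  x = 0: rhs = 7, matching y values: none (0 points).
  x = 1: rhs = 0, matching y values: 0 (1 points).
  x = 2: rhs = 16, matching y values: 4, 13 (2 points).
  x = 3: rhs = 10, matching y values: none (0 points).
  x = 4: rhs = 5, matching y values: none (0 points).
  x = 5: rhs = 7, matching y values: none (0 points).
  x = 6: rhs = 5, matching y values: none (0 points).
  x = 7: rhs = 5, matching y values: none (0 points).
  x = 8: rhs = 13, matching y values: 8, 9 (2 points).
  x = 9: rhs = 1, matching y values: 1, 16 (2 points).
  x = 10: rhs = 9, matching y values: 3, 14 (2 points).
  x = 11: rhs = 9, matching y values: 3, 14 (2 points).
  x = 12: rhs = 7, matching y values: none (0 points).
  x = 13: rhs = 9, matching y values: 3, 14 (2 points).
  x = 14: rhs = 4, matching y values: 2, 15 (2 points).
  x = 15: rhs = 15, matching y values: 7, 10 (2 points).
  x = 16: rhs = 14, matching y values: none (0 points).
Total affine count: 17.
Full point count |E(F_17)| = 17 + 1 = 18.
Hasse bound: |18 − (17+1)| = |0| = 0 ≤ 2√17 ≈ 8.2462 ✓.


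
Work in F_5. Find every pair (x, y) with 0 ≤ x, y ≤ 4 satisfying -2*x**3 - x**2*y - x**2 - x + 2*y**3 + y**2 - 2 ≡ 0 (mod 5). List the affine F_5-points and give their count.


Affine F_5-points: {(2, 1), (3, 4), (4, 0), (4, 3), (4, 4)}; count = 5.

For each of the 25 pairs (x, y) ∈ F_5², evaluate f(x, y) mod 5. Record the zeros.
  x = 0: [0↦3, 1↦1, 2↦3, 3↦1, 4↦2]  zeros at y ∈ ∅
  x = 1: [0↦4, 1↦1, 2↦2, 3↦4, 4↦4]  zeros at y ∈ ∅
  x = 2: [0↦1, 1↦0, 2↦3, 3↦2, 4↦4]  zeros at y ∈ {1}
  x = 3: [0↦2, 1↦1, 2↦4, 3↦3, 4↦0]  zeros at y ∈ {4}
  x = 4: [0↦0, 1↦2, 2↦3, 3↦0, 4↦0]  zeros at y ∈ {0, 3, 4}
Collecting zeros: affine points = {(2, 1), (3, 4), (4, 0), (4, 3), (4, 4)}.
Total count |C(F_5)_aff| = 5.


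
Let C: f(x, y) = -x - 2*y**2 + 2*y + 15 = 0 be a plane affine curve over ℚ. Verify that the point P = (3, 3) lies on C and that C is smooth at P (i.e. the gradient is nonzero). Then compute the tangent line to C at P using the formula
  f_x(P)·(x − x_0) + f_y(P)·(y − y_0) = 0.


Tangent line at P: -x - 10*y + 33 = 0.

Step 1: f(3, 3) = 0, so P lies on C.
Step 2: partial derivatives
  f_x(x, y) = -1, f_y(x, y) = 2 - 4*y.
  f_x(P) = -1, f_y(P) = -10 (gradient nonzero, so P is smooth).
Step 3: tangent line at P: -1·(x − 3) + -10·(y − 3) = 0.
Expanding: -x - 10*y + 33 = 0.


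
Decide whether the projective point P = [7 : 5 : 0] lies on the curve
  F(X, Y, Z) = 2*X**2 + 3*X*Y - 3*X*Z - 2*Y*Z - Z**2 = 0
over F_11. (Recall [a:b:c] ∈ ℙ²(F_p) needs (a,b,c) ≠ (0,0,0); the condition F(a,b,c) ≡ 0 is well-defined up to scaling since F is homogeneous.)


F(7,5,0) ≡ 5 (mod 11); P is NOT on the curve.

Evaluate F(7, 5, 0) term-by-term (mod 11).
  2*X**2 ↦ 2·49·1·1 = 98
  3*X*Y ↦ 3·7·5·1 = 105
  -3*X*Z ↦ -3·7·1·0 = 0
  -2*Y*Z ↦ -2·1·5·0 = 0
  -Z**2 ↦ -1·1·1·0 = 0
Sum: F(7, 5, 0) = (98) + (105) + (0) + (0) + (0) = 203.
Reducing mod 11: 203 ≡ 5 (mod 11).
Since F(a, b, c) ≡ 5 ≠ 0 (mod 11), P does NOT lie on the curve.


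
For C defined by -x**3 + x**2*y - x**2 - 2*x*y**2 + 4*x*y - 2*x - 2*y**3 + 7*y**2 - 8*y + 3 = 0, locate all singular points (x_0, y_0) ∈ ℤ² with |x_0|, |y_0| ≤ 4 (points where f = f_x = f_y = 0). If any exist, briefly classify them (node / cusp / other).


Singular points: {(0, 1)}; classification: cusp.

Compute partial derivatives:
  f_x = -3*x**2 + 2*x*y - 2*x - 2*y**2 + 4*y - 2.
  f_y = x**2 - 4*x*y + 4*x - 6*y**2 + 14*y - 8.
Scan x_0 ∈ {−4, ..., 4}. For each x_0, f_y(x_0, y) is a polynomial in y; find its integer roots y ∈ {−4, ..., 4}, then test f_x and f at those candidates.
  x = -4: f_y(-4, y) = -6*y**2 + 30*y - 8; no integer root y with |y| ≤ 4.
  x = -3: f_y(-3, y) = -6*y**2 + 26*y - 11; no integer root y with |y| ≤ 4.
  x = -2: f_y(-2, y) = -6*y**2 + 22*y - 12; vanishes at y ∈ {3}. (-2, 3): f_x = -28 ≠ 0.
  x = -1: f_y(-1, y) = -6*y**2 + 18*y - 11; no integer root y with |y| ≤ 4.
  x = 0: f_y(0, y) = -6*y**2 + 14*y - 8; vanishes at y ∈ {1}. (0, 1): f_x = 0, f = 0 — SINGULAR.
  x = 1: f_y(1, y) = -6*y**2 + 10*y - 3; no integer root y with |y| ≤ 4.
  x = 2: f_y(2, y) = -6*y**2 + 6*y + 4; no integer root y with |y| ≤ 4.
  x = 3: f_y(3, y) = -6*y**2 + 2*y + 13; no integer root y with |y| ≤ 4.
  x = 4: f_y(4, y) = -6*y**2 - 2*y + 24; no integer root y with |y| ≤ 4.
Only singular point on the grid: (0, 1).
Classify: substitute x = 0 + u, y = 1 + v and expand: f = -u**3 + u**2*v - 2*u*v**2 - 2*v**3 + v**2.
No constant or linear terms (consistent with a singular point). Quadratic part: v**2. Cubic part: -u**3 + u**2*v - 2*u*v**2 - 2*v**3.
The quadratic part v**2 is a perfect square, so there is a single (double) tangent line v = 0, i.e. y = 1. Restricting the cubic part to that line (v = 0) leaves -u**3 ≠ 0, so f is not divisible by v and the branch is v² ≈ u**3 to lowest order — this is a cusp.
Classification: cusp.


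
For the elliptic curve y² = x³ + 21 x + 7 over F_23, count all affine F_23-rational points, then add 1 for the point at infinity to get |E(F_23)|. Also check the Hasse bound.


Affine points = {(1, 11), (1, 12), (6, 2), (6, 21), (12, 3), (12, 20), (13, 4), (13, 19), (14, 3), (14, 20), (16, 0), (20, 3), (20, 20), (21, 7), (21, 16), (22, 10), (22, 13)}; affine count = 17; |E(F_23)| = 18.

Discriminant check: Δ ∝ 4a³ + 27b² = 4·21³ + 27·7² = 4·9261 + 27·49 ≡ 3 (mod 23). Nonzero ⇒ E is nonsingular.
For each x ∈ F_23, compute rhs = x³ + 21·x + 7 mod 23, then count y ∈ F_23 with y² ≡ rhs.
  x = 0: rhs = 7, matching y values: none (0 points).
  x = 1: rhs = 6, matching y values: 11, 12 (2 points).
  x = 2: rhs = 11, matching y values: none (0 points).
  x = 3: rhs = 5, matching y values: none (0 points).
  x = 4: rhs = 17, matching y values: none (0 points).
  x = 5: rhs = 7, matching y values: none (0 points).
  x = 6: rhs = 4, matching y values: 2, 21 (2 points).
  x = 7: rhs = 14, matching y values: none (0 points).
  x = 8: rhs = 20, matching y values: none (0 points).
  x = 9: rhs = 5, matching y values: none (0 points).
  x = 10: rhs = 21, matching y values: none (0 points).
  x = 11: rhs = 5, matching y values: none (0 points).
  x = 12: rhs = 9, matching y values: 3, 20 (2 points).
  x = 13: rhs = 16, matching y values: 4, 19 (2 points).
  x = 14: rhs = 9, matching y values: 3, 20 (2 points).
  x = 15: rhs = 17, matching y values: none (0 points).
  x = 16: rhs = 0, matching y values: 0 (1 points).
  x = 17: rhs = 10, matching y values: none (0 points).
  x = 18: rhs = 7, matching y values: none (0 points).
  x = 19: rhs = 20, matching y values: none (0 points).
  x = 20: rhs = 9, matching y values: 3, 20 (2 points).
  x = 21: rhs = 3, matching y values: 7, 16 (2 points).
  x = 22: rhs = 8, matching y values: 10, 13 (2 points).
Total affine count: 17.
Full point count |E(F_23)| = 17 + 1 = 18.
Hasse bound: |18 − (23+1)| = |-6| = 6 ≤ 2√23 ≈ 9.5917 ✓.


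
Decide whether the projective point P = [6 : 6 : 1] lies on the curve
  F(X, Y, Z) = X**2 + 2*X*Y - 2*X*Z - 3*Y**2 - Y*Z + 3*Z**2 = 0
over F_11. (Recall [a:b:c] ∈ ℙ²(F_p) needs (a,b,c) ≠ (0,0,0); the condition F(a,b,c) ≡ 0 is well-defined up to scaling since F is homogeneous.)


F(6,6,1) ≡ 7 (mod 11); P is NOT on the curve.

Evaluate F(6, 6, 1) term-by-term (mod 11).
  X**2 ↦ 1·36·1·1 = 36
  2*X*Y ↦ 2·6·6·1 = 72
  -2*X*Z ↦ -2·6·1·1 = -12
  -3*Y**2 ↦ -3·1·36·1 = -108
  -Y*Z ↦ -1·1·6·1 = -6
  3*Z**2 ↦ 3·1·1·1 = 3
Sum: F(6, 6, 1) = (36) + (72) + (-12) + (-108) + (-6) + (3) = -15.
Reducing mod 11: -15 ≡ 7 (mod 11).
Since F(a, b, c) ≡ 7 ≠ 0 (mod 11), P does NOT lie on the curve.


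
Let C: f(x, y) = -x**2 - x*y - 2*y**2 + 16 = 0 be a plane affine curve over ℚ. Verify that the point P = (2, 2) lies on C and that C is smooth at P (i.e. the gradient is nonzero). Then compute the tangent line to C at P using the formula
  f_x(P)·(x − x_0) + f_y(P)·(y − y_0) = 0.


Tangent line at P: -6*x - 10*y + 32 = 0.

Step 1: f(2, 2) = 0, so P lies on C.
Step 2: partial derivatives
  f_x(x, y) = -2*x - y, f_y(x, y) = -x - 4*y.
  f_x(P) = -6, f_y(P) = -10 (gradient nonzero, so P is smooth).
Step 3: tangent line at P: -6·(x − 2) + -10·(y − 2) = 0.
Expanding: -6*x - 10*y + 32 = 0.


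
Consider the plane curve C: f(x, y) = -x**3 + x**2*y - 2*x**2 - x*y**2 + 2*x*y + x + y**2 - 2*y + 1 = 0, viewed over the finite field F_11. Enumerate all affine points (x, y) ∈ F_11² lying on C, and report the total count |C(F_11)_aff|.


Affine F_11-points: {(0, 1), (1, 1), (6, 2), (6, 5), (9, 1), (9, 7)}; count = 6.

For each of the 121 pairs (x, y) ∈ F_11², evaluate f(x, y) mod 11. Record the zeros.
  x = 0: [0↦1, 1↦0, 2↦1, 3↦4, 4↦9, 5↦5, 6↦3, 7↦3, 8↦5, 9↦9, 10↦4]  zeros at y ∈ {1}
  x = 1: [0↦10, 1↦0, 2↦1, 3↦2, 4↦3, 5↦4, 6↦5, 7↦6, 8↦7, 9↦8, 10↦9]  zeros at y ∈ {1}
  x = 2: [0↦9, 1↦3, 2↦6, 3↦7, 4↦6, 5↦3, 6↦9, 7↦2, 8↦4, 9↦4, 10↦2]  zeros at y ∈ ∅
  x = 3: [0↦3, 1↦3, 2↦10, 3↦2, 4↦1, 5↦7, 6↦9, 7↦7, 8↦1, 9↦2, 10↦10]  zeros at y ∈ ∅
  x = 4: [0↦8, 1↦5, 2↦7, 3↦3, 4↦4, 5↦10, 6↦10, 7↦4, 8↦3, 9↦7, 10↦5]  zeros at y ∈ ∅
  x = 5: [0↦7, 1↦3, 2↦2, 3↦4, 4↦9, 5↦6, 6↦6, 7↦9, 8↦4, 9↦2, 10↦3]  zeros at y ∈ ∅
  x = 6: [0↦5, 1↦2, 2↦0, 3↦10, 4↦10, 5↦0, 6↦2, 7↦5, 8↦9, 9↦3, 10↦9]  zeros at y ∈ {2, 5}
  x = 7: [0↦7, 1↦7, 2↦6, 3↦4, 4↦1, 5↦8, 6↦3, 7↦8, 8↦1, 9↦4, 10↦6]  zeros at y ∈ ∅
  x = 8: [0↦7, 1↦1, 2↦3, 3↦2, 4↦9, 5↦2, 6↦3, 7↦1, 8↦7, 9↦10, 10↦10]  zeros at y ∈ ∅
  x = 9: [0↦10, 1↦0, 2↦7, 3↦9, 4↦6, 5↦9, 6↦7, 7↦0, 8↦10, 9↦4, 10↦4]  zeros at y ∈ {1, 7}
  x = 10: [0↦10, 1↦9, 2↦1, 3↦8, 4↦8, 5↦1, 6↦9, 7↦10, 8↦4, 9↦2, 10↦4]  zeros at y ∈ ∅
Collecting zeros: affine points = {(0, 1), (1, 1), (6, 2), (6, 5), (9, 1), (9, 7)}.
Total count |C(F_11)_aff| = 6.


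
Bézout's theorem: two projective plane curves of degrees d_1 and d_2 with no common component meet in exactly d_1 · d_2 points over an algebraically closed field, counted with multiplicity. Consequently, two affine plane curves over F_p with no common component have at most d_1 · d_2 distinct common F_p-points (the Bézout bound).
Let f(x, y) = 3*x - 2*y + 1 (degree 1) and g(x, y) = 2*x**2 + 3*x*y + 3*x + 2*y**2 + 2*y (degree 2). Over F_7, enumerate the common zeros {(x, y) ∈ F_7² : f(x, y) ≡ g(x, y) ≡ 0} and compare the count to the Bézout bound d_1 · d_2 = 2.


Common zeros: {(2, 0), (5, 1)}; count = 2; Bézout bound = 2.

deg(f) = 1, deg(g) = 2, so Bézout bound = 2.
Scan x ∈ F_7. For each x, list the y ∈ F_7 with f(x, y) ≡ 0 and those with g(x, y) ≡ 0 (mod 7); the common zeros in that column are the intersection.
  x = 0: f ≡ 0 at y ∈ {4}; g ≡ 0 at y ∈ {0, 6}; common: ∅.
  x = 1: f ≡ 0 at y ∈ {2}; g ≡ 0 at y ∈ ∅; common: ∅.
  x = 2: f ≡ 0 at y ∈ {0}; g ≡ 0 at y ∈ {0, 3}; common: {0}.
  x = 3: f ≡ 0 at y ∈ {5}; g ≡ 0 at y ∈ ∅; common: ∅.
  x = 4: f ≡ 0 at y ∈ {3}; g ≡ 0 at y ∈ ∅; common: ∅.
  x = 5: f ≡ 0 at y ∈ {1}; g ≡ 0 at y ∈ {1}; common: {1}.
  x = 6: f ≡ 0 at y ∈ {6}; g ≡ 0 at y ∈ {1, 3}; common: ∅.
Collecting: common zeros = {(2, 0), (5, 1)}, so the count is 2.
Comparison with the Bézout bound: 2 ≤ 2 = deg(f)·deg(g), as expected for curves with no common component (the bound is attained).


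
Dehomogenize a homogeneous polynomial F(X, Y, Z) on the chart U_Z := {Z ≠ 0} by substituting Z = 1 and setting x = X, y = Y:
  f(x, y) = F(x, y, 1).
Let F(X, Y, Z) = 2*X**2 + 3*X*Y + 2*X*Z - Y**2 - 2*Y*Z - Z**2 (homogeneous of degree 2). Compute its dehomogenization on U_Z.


f(x, y) = 2*x**2 + 3*x*y + 2*x - y**2 - 2*y - 1

On U_Z we set Z = 1. Each monomial c·X^i·Y^j·Z^k in F becomes c·x^i·y^j·1^k = c·x^i·y^j.
Substituting Z = 1: F(X, Y, 1) = 2*x**2 + 3*x*y + 2*x - y**2 - 2*y - 1.
Note: deg(f) ≤ deg(F) = 2; strict inequality happens when F is divisible by Z (lost terms).


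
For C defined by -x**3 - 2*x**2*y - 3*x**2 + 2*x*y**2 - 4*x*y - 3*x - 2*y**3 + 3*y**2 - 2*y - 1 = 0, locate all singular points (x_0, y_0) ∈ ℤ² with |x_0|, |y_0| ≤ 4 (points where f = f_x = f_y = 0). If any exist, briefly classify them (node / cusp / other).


Singular points: {(-1, 0)}; classification: cusp.

Compute partial derivatives:
  f_x = -3*x**2 - 4*x*y - 6*x + 2*y**2 - 4*y - 3.
  f_y = -2*x**2 + 4*x*y - 4*x - 6*y**2 + 6*y - 2.
Scan x_0 ∈ {−4, ..., 4}. For each x_0, f_y(x_0, y) is a polynomial in y; find its integer roots y ∈ {−4, ..., 4}, then test f_x and f at those candidates.
  x = -4: f_y(-4, y) = -6*y**2 - 10*y - 18; no integer root y with |y| ≤ 4.
  x = -3: f_y(-3, y) = -6*y**2 - 6*y - 8; no integer root y with |y| ≤ 4.
  x = -2: f_y(-2, y) = -6*y**2 - 2*y - 2; no integer root y with |y| ≤ 4.
  x = -1: f_y(-1, y) = -6*y**2 + 2*y; vanishes at y ∈ {0}. (-1, 0): f_x = 0, f = 0 — SINGULAR.
  x = 0: f_y(0, y) = -6*y**2 + 6*y - 2; no integer root y with |y| ≤ 4.
  x = 1: f_y(1, y) = -6*y**2 + 10*y - 8; no integer root y with |y| ≤ 4.
  x = 2: f_y(2, y) = -6*y**2 + 14*y - 18; no integer root y with |y| ≤ 4.
  x = 3: f_y(3, y) = -6*y**2 + 18*y - 32; no integer root y with |y| ≤ 4.
  x = 4: f_y(4, y) = -6*y**2 + 22*y - 50; no integer root y with |y| ≤ 4.
Only singular point on the grid: (-1, 0).
Classify: substitute x = -1 + u, y = 0 + v and expand: f = -u**3 - 2*u**2*v + 2*u*v**2 - 2*v**3 + v**2.
No constant or linear terms (consistent with a singular point). Quadratic part: v**2. Cubic part: -u**3 - 2*u**2*v + 2*u*v**2 - 2*v**3.
The quadratic part v**2 is a perfect square, so there is a single (double) tangent line v = 0, i.e. y = 0. Restricting the cubic part to that line (v = 0) leaves -u**3 ≠ 0, so f is not divisible by v and the branch is v² ≈ u**3 to lowest order — this is a cusp.
Classification: cusp.


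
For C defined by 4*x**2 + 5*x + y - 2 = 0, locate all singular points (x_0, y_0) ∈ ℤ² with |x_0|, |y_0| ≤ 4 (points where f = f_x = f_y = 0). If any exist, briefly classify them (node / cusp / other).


No singular points in the scanned grid; C is smooth there.

Compute partial derivatives:
  f_x = 8*x + 5.
  f_y = 1.
f_y = 1 is a nonzero constant, so f_y never vanishes: no point (x, y) can satisfy f = f_x = f_y = 0. In particular no (x, y) ∈ {−4, ..., 4}² is singular; the curve is smooth.


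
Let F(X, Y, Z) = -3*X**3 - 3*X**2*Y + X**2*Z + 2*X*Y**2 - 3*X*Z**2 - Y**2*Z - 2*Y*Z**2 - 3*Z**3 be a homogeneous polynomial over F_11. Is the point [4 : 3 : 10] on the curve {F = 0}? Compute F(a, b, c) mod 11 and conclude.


F(4,3,10) ≡ 0 (mod 11); P is on the curve.

Evaluate F(4, 3, 10) term-by-term (mod 11).
  -3*X**3 ↦ -3·64·1·1 = -192
  -3*X**2*Y ↦ -3·16·3·1 = -144
  X**2*Z ↦ 1·16·1·10 = 160
  2*X*Y**2 ↦ 2·4·9·1 = 72
  -3*X*Z**2 ↦ -3·4·1·100 = -1200
  -Y**2*Z ↦ -1·1·9·10 = -90
  -2*Y*Z**2 ↦ -2·1·3·100 = -600
  -3*Z**3 ↦ -3·1·1·1000 = -3000
Sum: F(4, 3, 10) = (-192) + (-144) + (160) + (72) + (-1200) + (-90) + (-600) + (-3000) = -4994.
Reducing mod 11: -4994 ≡ 0 (mod 11).
Since F(a, b, c) ≡ 0 (mod 11), P lies on the curve.


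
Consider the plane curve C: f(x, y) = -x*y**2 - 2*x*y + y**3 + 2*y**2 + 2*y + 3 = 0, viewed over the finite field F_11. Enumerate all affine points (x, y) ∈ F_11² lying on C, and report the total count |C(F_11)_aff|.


Affine F_11-points: {(4, 4), (5, 7), (6, 5), (7, 2), (7, 6), (7, 8), (8, 3), (9, 10), (10, 1)}; count = 9.

For each of the 121 pairs (x, y) ∈ F_11², evaluate f(x, y) mod 11. Record the zeros.
  x = 0: [0↦3, 1↦8, 2↦1, 3↦10, 4↦8, 5↦1, 6↦6, 7↦7, 8↦10, 9↦10, 10↦2]  zeros at y ∈ ∅
  x = 1: [0↦3, 1↦5, 2↦4, 3↦6, 4↦6, 5↦10, 6↦2, 7↦10, 8↦7, 9↦10, 10↦3]  zeros at y ∈ ∅
  x = 2: [0↦3, 1↦2, 2↦7, 3↦2, 4↦4, 5↦8, 6↦9, 7↦2, 8↦4, 9↦10, 10↦4]  zeros at y ∈ ∅
  x = 3: [0↦3, 1↦10, 2↦10, 3↦9, 4↦2, 5↦6, 6↦5, 7↦5, 8↦1, 9↦10, 10↦5]  zeros at y ∈ ∅
  x = 4: [0↦3, 1↦7, 2↦2, 3↦5, 4↦0, 5↦4, 6↦1, 7↦8, 8↦9, 9↦10, 10↦6]  zeros at y ∈ {4}
  x = 5: [0↦3, 1↦4, 2↦5, 3↦1, 4↦9, 5↦2, 6↦8, 7↦0, 8↦6, 9↦10, 10↦7]  zeros at y ∈ {7}
  x = 6: [0↦3, 1↦1, 2↦8, 3↦8, 4↦7, 5↦0, 6↦4, 7↦3, 8↦3, 9↦10, 10↦8]  zeros at y ∈ {5}
  x = 7: [0↦3, 1↦9, 2↦0, 3↦4, 4↦5, 5↦9, 6↦0, 7↦6, 8↦0, 9↦10, 10↦9]  zeros at y ∈ {2, 6, 8}
  x = 8: [0↦3, 1↦6, 2↦3, 3↦0, 4↦3, 5↦7, 6↦7, 7↦9, 8↦8, 9↦10, 10↦10]  zeros at y ∈ {3}
  x = 9: [0↦3, 1↦3, 2↦6, 3↦7, 4↦1, 5↦5, 6↦3, 7↦1, 8↦5, 9↦10, 10↦0]  zeros at y ∈ {10}
  x = 10: [0↦3, 1↦0, 2↦9, 3↦3, 4↦10, 5↦3, 6↦10, 7↦4, 8↦2, 9↦10, 10↦1]  zeros at y ∈ {1}
Collecting zeros: affine points = {(4, 4), (5, 7), (6, 5), (7, 2), (7, 6), (7, 8), (8, 3), (9, 10), (10, 1)}.
Total count |C(F_11)_aff| = 9.


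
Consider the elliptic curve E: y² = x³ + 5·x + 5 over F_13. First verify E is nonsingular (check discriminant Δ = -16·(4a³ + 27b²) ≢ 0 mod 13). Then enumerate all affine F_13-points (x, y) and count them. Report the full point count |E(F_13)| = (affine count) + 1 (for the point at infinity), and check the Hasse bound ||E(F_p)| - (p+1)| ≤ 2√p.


Affine points = {(2, 6), (2, 7), (5, 5), (5, 8), (6, 2), (6, 11), (9, 5), (9, 8), (11, 0), (12, 5), (12, 8)}; affine count = 11; |E(F_13)| = 12.

Discriminant check: Δ ∝ 4a³ + 27b² = 4·5³ + 27·5² = 4·125 + 27·25 ≡ 5 (mod 13). Nonzero ⇒ E is nonsingular.
For each x ∈ F_13, compute rhs = x³ + 5·x + 5 mod 13, then count y ∈ F_13 with y² ≡ rhs.
  x = 0: rhs = 5, matching y values: none (0 points).
  x = 1: rhs = 11, matching y values: none (0 points).
  x = 2: rhs = 10, matching y values: 6, 7 (2 points).
  x = 3: rhs = 8, matching y values: none (0 points).
  x = 4: rhs = 11, matching y values: none (0 points).
  x = 5: rhs = 12, matching y values: 5, 8 (2 points).
  x = 6: rhs = 4, matching y values: 2, 11 (2 points).
  x = 7: rhs = 6, matching y values: none (0 points).
  x = 8: rhs = 11, matching y values: none (0 points).
  x = 9: rhs = 12, matching y values: 5, 8 (2 points).
  x = 10: rhs = 2, matching y values: none (0 points).
  x = 11: rhs = 0, matching y values: 0 (1 points).
  x = 12: rhs = 12, matching y values: 5, 8 (2 points).
Total affine count: 11.
Full point count |E(F_13)| = 11 + 1 = 12.
Hasse bound: |12 − (13+1)| = |-2| = 2 ≤ 2√13 ≈ 7.2111 ✓.


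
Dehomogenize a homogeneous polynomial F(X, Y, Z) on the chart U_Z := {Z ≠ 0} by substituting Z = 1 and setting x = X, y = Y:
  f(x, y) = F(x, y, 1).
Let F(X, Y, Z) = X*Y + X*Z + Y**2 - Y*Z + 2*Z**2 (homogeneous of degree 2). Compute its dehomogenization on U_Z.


f(x, y) = x*y + x + y**2 - y + 2

On U_Z we set Z = 1. Each monomial c·X^i·Y^j·Z^k in F becomes c·x^i·y^j·1^k = c·x^i·y^j.
Substituting Z = 1: F(X, Y, 1) = x*y + x + y**2 - y + 2.
Note: deg(f) ≤ deg(F) = 2; strict inequality happens when F is divisible by Z (lost terms).


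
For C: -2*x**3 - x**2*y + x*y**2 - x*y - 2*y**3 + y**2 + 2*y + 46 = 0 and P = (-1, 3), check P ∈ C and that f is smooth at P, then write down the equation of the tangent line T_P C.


Tangent line at P: 6*x - 52*y + 162 = 0.

Step 1: f(-1, 3) = 0, so P lies on C.
Step 2: partial derivatives
  f_x(x, y) = -6*x**2 - 2*x*y + y**2 - y, f_y(x, y) = -x**2 + 2*x*y - x - 6*y**2 + 2*y + 2.
  f_x(P) = 6, f_y(P) = -52 (gradient nonzero, so P is smooth).
Step 3: tangent line at P: 6·(x − -1) + -52·(y − 3) = 0.
Expanding: 6*x - 52*y + 162 = 0.


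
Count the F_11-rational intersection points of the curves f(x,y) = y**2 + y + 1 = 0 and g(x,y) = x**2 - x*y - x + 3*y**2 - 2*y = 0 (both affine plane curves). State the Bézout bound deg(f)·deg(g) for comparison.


Common zeros: ∅; count = 0; Bézout bound = 4.

deg(f) = 2, deg(g) = 2, so Bézout bound = 4.
Scan x ∈ F_11. For each x, list the y ∈ F_11 with f(x, y) ≡ 0 and those with g(x, y) ≡ 0 (mod 11); the common zeros in that column are the intersection.
  x = 0: f ≡ 0 at y ∈ ∅; g ≡ 0 at y ∈ {0, 8}; common: ∅.
  x = 1: f ≡ 0 at y ∈ ∅; g ≡ 0 at y ∈ {0, 1}; common: ∅.
  x = 2: f ≡ 0 at y ∈ ∅; g ≡ 0 at y ∈ {7, 9}; common: ∅.
  x = 3: f ≡ 0 at y ∈ ∅; g ≡ 0 at y ∈ ∅; common: ∅.
  x = 4: f ≡ 0 at y ∈ ∅; g ≡ 0 at y ∈ ∅; common: ∅.
  x = 5: f ≡ 0 at y ∈ ∅; g ≡ 0 at y ∈ ∅; common: ∅.
  x = 6: f ≡ 0 at y ∈ ∅; g ≡ 0 at y ∈ {3, 7}; common: ∅.
  x = 7: f ≡ 0 at y ∈ ∅; g ≡ 0 at y ∈ ∅; common: ∅.
  x = 8: f ≡ 0 at y ∈ ∅; g ≡ 0 at y ∈ {9}; common: ∅.
  x = 9: f ≡ 0 at y ∈ ∅; g ≡ 0 at y ∈ {3, 8}; common: ∅.
  x = 10: f ≡ 0 at y ∈ ∅; g ≡ 0 at y ∈ ∅; common: ∅.
Collecting: common zeros = ∅, so the count is 0.
Comparison with the Bézout bound: 0 ≤ 4 = deg(f)·deg(g), as expected for curves with no common component (the affine F_11-count falls short of the bound because intersections may lie at infinity, over extension fields, or carry multiplicity).


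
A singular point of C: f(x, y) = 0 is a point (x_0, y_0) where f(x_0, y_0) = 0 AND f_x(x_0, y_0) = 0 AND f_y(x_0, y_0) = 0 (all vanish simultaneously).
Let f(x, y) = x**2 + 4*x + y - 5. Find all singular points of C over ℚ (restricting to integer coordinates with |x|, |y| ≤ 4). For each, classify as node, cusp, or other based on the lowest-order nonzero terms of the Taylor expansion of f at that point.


No singular points in the scanned grid; C is smooth there.

Compute partial derivatives:
  f_x = 2*x + 4.
  f_y = 1.
f_y = 1 is a nonzero constant, so f_y never vanishes: no point (x, y) can satisfy f = f_x = f_y = 0. In particular no (x, y) ∈ {−4, ..., 4}² is singular; the curve is smooth.


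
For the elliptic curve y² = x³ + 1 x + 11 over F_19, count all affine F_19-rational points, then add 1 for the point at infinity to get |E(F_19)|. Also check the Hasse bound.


Affine points = {(0, 7), (0, 12), (6, 9), (6, 10), (7, 0), (11, 2), (11, 17), (13, 6), (13, 13), (15, 0), (16, 0), (17, 1), (17, 18), (18, 3), (18, 16)}; affine count = 15; |E(F_19)| = 16.

Discriminant check: Δ ∝ 4a³ + 27b² = 4·1³ + 27·11² = 4·1 + 27·121 ≡ 3 (mod 19). Nonzero ⇒ E is nonsingular.
For each x ∈ F_19, compute rhs = x³ + 1·x + 11 mod 19, then count y ∈ F_19 with y² ≡ rhs.
  x = 0: rhs = 11, matching y values: 7, 12 (2 points).
  x = 1: rhs = 13, matching y values: none (0 points).
  x = 2: rhs = 2, matching y values: none (0 points).
  x = 3: rhs = 3, matching y values: none (0 points).
  x = 4: rhs = 3, matching y values: none (0 points).
  x = 5: rhs = 8, matching y values: none (0 points).
  x = 6: rhs = 5, matching y values: 9, 10 (2 points).
  x = 7: rhs = 0, matching y values: 0 (1 points).
  x = 8: rhs = 18, matching y values: none (0 points).
  x = 9: rhs = 8, matching y values: none (0 points).
  x = 10: rhs = 14, matching y values: none (0 points).
  x = 11: rhs = 4, matching y values: 2, 17 (2 points).
  x = 12: rhs = 3, matching y values: none (0 points).
  x = 13: rhs = 17, matching y values: 6, 13 (2 points).
  x = 14: rhs = 14, matching y values: none (0 points).
  x = 15: rhs = 0, matching y values: 0 (1 points).
  x = 16: rhs = 0, matching y values: 0 (1 points).
  x = 17: rhs = 1, matching y values: 1, 18 (2 points).
  x = 18: rhs = 9, matching y values: 3, 16 (2 points).
Total affine count: 15.
Full point count |E(F_19)| = 15 + 1 = 16.
Hasse bound: |16 − (19+1)| = |-4| = 4 ≤ 2√19 ≈ 8.7178 ✓.


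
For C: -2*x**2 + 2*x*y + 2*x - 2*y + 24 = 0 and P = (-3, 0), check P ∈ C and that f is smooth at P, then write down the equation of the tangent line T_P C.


Tangent line at P: 14*x - 8*y + 42 = 0.

Step 1: f(-3, 0) = 0, so P lies on C.
Step 2: partial derivatives
  f_x(x, y) = -4*x + 2*y + 2, f_y(x, y) = 2*x - 2.
  f_x(P) = 14, f_y(P) = -8 (gradient nonzero, so P is smooth).
Step 3: tangent line at P: 14·(x − -3) + -8·(y − 0) = 0.
Expanding: 14*x - 8*y + 42 = 0.


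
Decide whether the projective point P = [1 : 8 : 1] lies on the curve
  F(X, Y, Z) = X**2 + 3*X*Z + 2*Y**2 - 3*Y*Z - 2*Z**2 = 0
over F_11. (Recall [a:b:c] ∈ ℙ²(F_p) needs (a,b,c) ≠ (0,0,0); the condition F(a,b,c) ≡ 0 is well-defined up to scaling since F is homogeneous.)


F(1,8,1) ≡ 7 (mod 11); P is NOT on the curve.

Evaluate F(1, 8, 1) term-by-term (mod 11).
  X**2 ↦ 1·1·1·1 = 1
  3*X*Z ↦ 3·1·1·1 = 3
  2*Y**2 ↦ 2·1·64·1 = 128
  -3*Y*Z ↦ -3·1·8·1 = -24
  -2*Z**2 ↦ -2·1·1·1 = -2
Sum: F(1, 8, 1) = (1) + (3) + (128) + (-24) + (-2) = 106.
Reducing mod 11: 106 ≡ 7 (mod 11).
Since F(a, b, c) ≡ 7 ≠ 0 (mod 11), P does NOT lie on the curve.


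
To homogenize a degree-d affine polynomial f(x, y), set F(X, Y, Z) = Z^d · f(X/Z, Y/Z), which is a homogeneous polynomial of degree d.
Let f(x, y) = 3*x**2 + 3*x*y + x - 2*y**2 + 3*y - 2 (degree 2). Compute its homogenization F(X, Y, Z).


F(X, Y, Z) = 3*X**2 + 3*X*Y + X*Z - 2*Y**2 + 3*Y*Z - 2*Z**2

deg(f) = 2.
Substitute x = X/Z, y = Y/Z into f, then multiply by Z^2.
  monomial 3·x^2·y^0 ↦ 3·X^2·Y^0·Z^0.
  monomial 3·x^1·y^1 ↦ 3·X^1·Y^1·Z^0.
  monomial 1·x^1·y^0 ↦ 1·X^1·Y^0·Z^1.
  monomial -2·x^0·y^2 ↦ -2·X^0·Y^2·Z^0.
  monomial 3·x^0·y^1 ↦ 3·X^0·Y^1·Z^1.
  monomial -2·x^0·y^0 ↦ -2·X^0·Y^0·Z^2.
Collecting: F(X, Y, Z) = 3*X**2 + 3*X*Y + X*Z - 2*Y**2 + 3*Y*Z - 2*Z**2.


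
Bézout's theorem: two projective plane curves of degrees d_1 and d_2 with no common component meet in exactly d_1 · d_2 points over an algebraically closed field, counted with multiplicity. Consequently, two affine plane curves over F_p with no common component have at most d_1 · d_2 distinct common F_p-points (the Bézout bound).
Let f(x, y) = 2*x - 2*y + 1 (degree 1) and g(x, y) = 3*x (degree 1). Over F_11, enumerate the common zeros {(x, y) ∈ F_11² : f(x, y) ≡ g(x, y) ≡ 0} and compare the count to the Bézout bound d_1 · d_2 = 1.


Common zeros: {(0, 6)}; count = 1; Bézout bound = 1.

deg(f) = 1, deg(g) = 1, so Bézout bound = 1.
Scan x ∈ F_11. For each x, list the y ∈ F_11 with f(x, y) ≡ 0 and those with g(x, y) ≡ 0 (mod 11); the common zeros in that column are the intersection.
  x = 0: f ≡ 0 at y ∈ {6}; g ≡ 0 at y ∈ {0, 1, 2, 3, 4, 5, 6, 7, 8, 9, 10}; common: {6}.
  x = 1: f ≡ 0 at y ∈ {7}; g ≡ 0 at y ∈ ∅; common: ∅.
  x = 2: f ≡ 0 at y ∈ {8}; g ≡ 0 at y ∈ ∅; common: ∅.
  x = 3: f ≡ 0 at y ∈ {9}; g ≡ 0 at y ∈ ∅; common: ∅.
  x = 4: f ≡ 0 at y ∈ {10}; g ≡ 0 at y ∈ ∅; common: ∅.
  x = 5: f ≡ 0 at y ∈ {0}; g ≡ 0 at y ∈ ∅; common: ∅.
  x = 6: f ≡ 0 at y ∈ {1}; g ≡ 0 at y ∈ ∅; common: ∅.
  x = 7: f ≡ 0 at y ∈ {2}; g ≡ 0 at y ∈ ∅; common: ∅.
  x = 8: f ≡ 0 at y ∈ {3}; g ≡ 0 at y ∈ ∅; common: ∅.
  x = 9: f ≡ 0 at y ∈ {4}; g ≡ 0 at y ∈ ∅; common: ∅.
  x = 10: f ≡ 0 at y ∈ {5}; g ≡ 0 at y ∈ ∅; common: ∅.
Collecting: common zeros = {(0, 6)}, so the count is 1.
Comparison with the Bézout bound: 1 ≤ 1 = deg(f)·deg(g), as expected for curves with no common component (the bound is attained).


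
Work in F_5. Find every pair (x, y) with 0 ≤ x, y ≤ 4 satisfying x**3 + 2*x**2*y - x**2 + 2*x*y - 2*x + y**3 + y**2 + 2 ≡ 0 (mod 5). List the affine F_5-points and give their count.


Affine F_5-points: {(1, 0), (1, 2), (2, 4), (3, 1), (3, 4)}; count = 5.

For each of the 25 pairs (x, y) ∈ F_5², evaluate f(x, y) mod 5. Record the zeros.
  x = 0: [0↦2, 1↦4, 2↦4, 3↦3, 4↦2]  zeros at y ∈ ∅
  x = 1: [0↦0, 1↦1, 2↦0, 3↦3, 4↦1]  zeros at y ∈ {0, 2}
  x = 2: [0↦2, 1↦1, 2↦3, 3↦4, 4↦0]  zeros at y ∈ {4}
  x = 3: [0↦4, 1↦0, 2↦4, 3↦2, 4↦0]  zeros at y ∈ {1, 4}
  x = 4: [0↦2, 1↦4, 2↦4, 3↦3, 4↦2]  zeros at y ∈ ∅
Collecting zeros: affine points = {(1, 0), (1, 2), (2, 4), (3, 1), (3, 4)}.
Total count |C(F_5)_aff| = 5.


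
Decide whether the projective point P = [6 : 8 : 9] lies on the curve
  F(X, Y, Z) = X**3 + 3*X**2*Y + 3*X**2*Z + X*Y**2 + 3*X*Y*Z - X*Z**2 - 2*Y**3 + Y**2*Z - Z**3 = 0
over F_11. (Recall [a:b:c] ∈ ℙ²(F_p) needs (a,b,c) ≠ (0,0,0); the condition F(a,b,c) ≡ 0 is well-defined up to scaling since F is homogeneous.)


F(6,8,9) ≡ 1 (mod 11); P is NOT on the curve.

Evaluate F(6, 8, 9) term-by-term (mod 11).
  X**3 ↦ 1·216·1·1 = 216
  3*X**2*Y ↦ 3·36·8·1 = 864
  3*X**2*Z ↦ 3·36·1·9 = 972
  X*Y**2 ↦ 1·6·64·1 = 384
  3*X*Y*Z ↦ 3·6·8·9 = 1296
  -X*Z**2 ↦ -1·6·1·81 = -486
  -2*Y**3 ↦ -2·1·512·1 = -1024
  Y**2*Z ↦ 1·1·64·9 = 576
  -Z**3 ↦ -1·1·1·729 = -729
Sum: F(6, 8, 9) = (216) + (864) + (972) + (384) + (1296) + (-486) + (-1024) + (576) + (-729) = 2069.
Reducing mod 11: 2069 ≡ 1 (mod 11).
Since F(a, b, c) ≡ 1 ≠ 0 (mod 11), P does NOT lie on the curve.


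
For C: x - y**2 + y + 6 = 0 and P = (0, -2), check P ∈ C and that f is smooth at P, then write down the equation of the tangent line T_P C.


Tangent line at P: x + 5*y + 10 = 0.

Step 1: f(0, -2) = 0, so P lies on C.
Step 2: partial derivatives
  f_x(x, y) = 1, f_y(x, y) = 1 - 2*y.
  f_x(P) = 1, f_y(P) = 5 (gradient nonzero, so P is smooth).
Step 3: tangent line at P: 1·(x − 0) + 5·(y − -2) = 0.
Expanding: x + 5*y + 10 = 0.


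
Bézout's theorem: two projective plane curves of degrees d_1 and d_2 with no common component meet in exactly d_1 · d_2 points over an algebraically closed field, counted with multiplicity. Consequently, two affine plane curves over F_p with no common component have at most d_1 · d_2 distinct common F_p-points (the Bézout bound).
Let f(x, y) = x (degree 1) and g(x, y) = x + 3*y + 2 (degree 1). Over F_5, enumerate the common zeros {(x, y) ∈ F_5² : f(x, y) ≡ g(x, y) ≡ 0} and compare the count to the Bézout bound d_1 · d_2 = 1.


Common zeros: {(0, 1)}; count = 1; Bézout bound = 1.

deg(f) = 1, deg(g) = 1, so Bézout bound = 1.
Scan x ∈ F_5. For each x, list the y ∈ F_5 with f(x, y) ≡ 0 and those with g(x, y) ≡ 0 (mod 5); the common zeros in that column are the intersection.
  x = 0: f ≡ 0 at y ∈ {0, 1, 2, 3, 4}; g ≡ 0 at y ∈ {1}; common: {1}.
  x = 1: f ≡ 0 at y ∈ ∅; g ≡ 0 at y ∈ {4}; common: ∅.
  x = 2: f ≡ 0 at y ∈ ∅; g ≡ 0 at y ∈ {2}; common: ∅.
  x = 3: f ≡ 0 at y ∈ ∅; g ≡ 0 at y ∈ {0}; common: ∅.
  x = 4: f ≡ 0 at y ∈ ∅; g ≡ 0 at y ∈ {3}; common: ∅.
Collecting: common zeros = {(0, 1)}, so the count is 1.
Comparison with the Bézout bound: 1 ≤ 1 = deg(f)·deg(g), as expected for curves with no common component (the bound is attained).


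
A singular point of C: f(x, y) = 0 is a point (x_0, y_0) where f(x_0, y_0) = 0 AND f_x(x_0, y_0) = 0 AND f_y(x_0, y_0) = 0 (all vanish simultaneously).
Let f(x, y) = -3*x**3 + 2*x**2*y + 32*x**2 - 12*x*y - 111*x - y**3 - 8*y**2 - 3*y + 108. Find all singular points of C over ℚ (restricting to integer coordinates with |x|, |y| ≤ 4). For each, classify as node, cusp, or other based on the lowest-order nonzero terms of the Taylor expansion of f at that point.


Singular points: {(3, -3)}; classification: node.

Compute partial derivatives:
  f_x = -9*x**2 + 4*x*y + 64*x - 12*y - 111.
  f_y = 2*x**2 - 12*x - 3*y**2 - 16*y - 3.
Scan x_0 ∈ {−4, ..., 4}. For each x_0, f_y(x_0, y) is a polynomial in y; find its integer roots y ∈ {−4, ..., 4}, then test f_x and f at those candidates.
  x = -4: f_y(-4, y) = -3*y**2 - 16*y + 77; no integer root y with |y| ≤ 4.
  x = -3: f_y(-3, y) = -3*y**2 - 16*y + 51; no integer root y with |y| ≤ 4.
  x = -2: f_y(-2, y) = -3*y**2 - 16*y + 29; no integer root y with |y| ≤ 4.
  x = -1: f_y(-1, y) = -3*y**2 - 16*y + 11; no integer root y with |y| ≤ 4.
  x = 0: f_y(0, y) = -3*y**2 - 16*y - 3; no integer root y with |y| ≤ 4.
  x = 1: f_y(1, y) = -3*y**2 - 16*y - 13; vanishes at y ∈ {-1}. (1, -1): f_x = -48 ≠ 0.
  x = 2: f_y(2, y) = -3*y**2 - 16*y - 19; no integer root y with |y| ≤ 4.
  x = 3: f_y(3, y) = -3*y**2 - 16*y - 21; vanishes at y ∈ {-3}. (3, -3): f_x = 0, f = 0 — SINGULAR.
  x = 4: f_y(4, y) = -3*y**2 - 16*y - 19; no integer root y with |y| ≤ 4.
Only singular point on the grid: (3, -3).
Classify: substitute x = 3 + u, y = -3 + v and expand: f = -3*u**3 + 2*u**2*v - u**2 - v**3 + v**2.
No constant or linear terms (consistent with a singular point). Quadratic part: -u**2 + v**2. Cubic part: -3*u**3 + 2*u**2*v - v**3.
The quadratic part v**2 - u**2 = (v − u)(v + u) splits into two distinct linear factors, so there are two distinct tangent lines y − -3 = ±(x − 3) — this is a node (ordinary double point).
Classification: node.


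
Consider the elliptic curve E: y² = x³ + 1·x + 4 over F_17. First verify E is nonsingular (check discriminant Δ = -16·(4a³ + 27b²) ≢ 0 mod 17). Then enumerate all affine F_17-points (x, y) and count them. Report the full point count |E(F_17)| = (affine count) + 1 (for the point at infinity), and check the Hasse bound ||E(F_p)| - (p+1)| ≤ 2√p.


Affine points = {(0, 2), (0, 15), (3, 0), (4, 2), (4, 15), (5, 7), (5, 10), (13, 2), (13, 15), (14, 5), (14, 12), (16, 6), (16, 11)}; affine count = 13; |E(F_17)| = 14.

Discriminant check: Δ ∝ 4a³ + 27b² = 4·1³ + 27·4² = 4·1 + 27·16 ≡ 11 (mod 17). Nonzero ⇒ E is nonsingular.
For each x ∈ F_17, compute rhs = x³ + 1·x + 4 mod 17, then count y ∈ F_17 with y² ≡ rhs.
  x = 0: rhs = 4, matching y values: 2, 15 (2 points).
  x = 1: rhs = 6, matching y values: none (0 points).
  x = 2: rhs = 14, matching y values: none (0 points).
  x = 3: rhs = 0, matching y values: 0 (1 points).
  x = 4: rhs = 4, matching y values: 2, 15 (2 points).
  x = 5: rhs = 15, matching y values: 7, 10 (2 points).
  x = 6: rhs = 5, matching y values: none (0 points).
  x = 7: rhs = 14, matching y values: none (0 points).
  x = 8: rhs = 14, matching y values: none (0 points).
  x = 9: rhs = 11, matching y values: none (0 points).
  x = 10: rhs = 11, matching y values: none (0 points).
  x = 11: rhs = 3, matching y values: none (0 points).
  x = 12: rhs = 10, matching y values: none (0 points).
  x = 13: rhs = 4, matching y values: 2, 15 (2 points).
  x = 14: rhs = 8, matching y values: 5, 12 (2 points).
  x = 15: rhs = 11, matching y values: none (0 points).
  x = 16: rhs = 2, matching y values: 6, 11 (2 points).
Total affine count: 13.
Full point count |E(F_17)| = 13 + 1 = 14.
Hasse bound: |14 − (17+1)| = |-4| = 4 ≤ 2√17 ≈ 8.2462 ✓.
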